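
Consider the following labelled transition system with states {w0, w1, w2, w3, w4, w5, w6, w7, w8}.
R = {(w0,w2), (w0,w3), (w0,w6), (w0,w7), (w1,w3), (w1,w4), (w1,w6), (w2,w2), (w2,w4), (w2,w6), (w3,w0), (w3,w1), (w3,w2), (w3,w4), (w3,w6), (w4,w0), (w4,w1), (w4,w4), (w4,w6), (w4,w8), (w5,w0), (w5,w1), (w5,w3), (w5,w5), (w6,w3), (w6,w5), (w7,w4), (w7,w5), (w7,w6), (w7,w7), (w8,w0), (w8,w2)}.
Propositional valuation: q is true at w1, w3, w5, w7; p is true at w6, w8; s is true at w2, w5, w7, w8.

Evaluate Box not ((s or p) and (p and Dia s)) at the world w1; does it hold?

No

Recall that Box ψ holds at a world iff ψ holds at every accessible world, and Dia ψ holds iff ψ holds at some accessible world.
At w1: Box not ((s or p) and (p and Dia s)) requires not ((s or p) and (p and Dia s)) at every successor {w3, w4, w6}.
  not ((s or p) and (p and Dia s)) fails at w6, so Box not ((s or p) and (p and Dia s)) is false at w1.
    At w6: (s or p) and (p and Dia s) is true, so not ((s or p) and (p and Dia s)) is false.
      At w6: s or p is true, p and Dia s is true, so (s or p) and (p and Dia s) is true.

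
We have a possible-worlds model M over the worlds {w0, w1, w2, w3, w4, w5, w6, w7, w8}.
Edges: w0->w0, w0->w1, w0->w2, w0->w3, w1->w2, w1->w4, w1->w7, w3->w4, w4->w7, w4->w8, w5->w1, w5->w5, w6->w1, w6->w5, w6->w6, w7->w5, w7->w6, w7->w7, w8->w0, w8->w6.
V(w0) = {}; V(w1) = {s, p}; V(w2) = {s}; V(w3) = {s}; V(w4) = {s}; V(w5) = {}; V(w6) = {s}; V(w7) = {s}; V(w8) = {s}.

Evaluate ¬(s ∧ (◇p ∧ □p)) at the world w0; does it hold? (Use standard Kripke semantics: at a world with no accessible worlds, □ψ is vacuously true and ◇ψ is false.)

Yes

Recall that □ψ holds at a world iff ψ holds at every accessible world, and ◇ψ holds iff ψ holds at some accessible world.
At w0: s ∧ (◇p ∧ □p) is false, so ¬(s ∧ (◇p ∧ □p)) is true.
  At w0: s is false, ◇p ∧ □p is false, so s ∧ (◇p ∧ □p) is false.
    At w0: ◇p is true, □p is false, so ◇p ∧ □p is false.
      At w0: ◇p requires p at some successor in {w0, w1, w2, w3}.
        p holds at w1, so ◇p is true at w0.
      At w0: □p requires p at every successor {w0, w1, w2, w3}.
        p fails at w0, so □p is false at w0.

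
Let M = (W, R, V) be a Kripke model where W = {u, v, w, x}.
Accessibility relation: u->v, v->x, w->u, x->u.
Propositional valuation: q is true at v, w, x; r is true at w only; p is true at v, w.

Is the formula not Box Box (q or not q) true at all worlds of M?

No

Let φ = not Box Box (q or not q). Evaluate φ at each world:
  u (successors {v}): φ is false.
  v (successors {x}): φ is false.
  w (successors {u}): φ is false.
  x (successors {u}): φ is false.
Detail at u (counterexample):
  At u: Box Box (q or not q) is true, so not Box Box (q or not q) is false.
    At u: Box Box (q or not q) requires Box (q or not q) at every successor {v}.
      At v: Box (q or not q) is true.
    So Box Box (q or not q) is true at u.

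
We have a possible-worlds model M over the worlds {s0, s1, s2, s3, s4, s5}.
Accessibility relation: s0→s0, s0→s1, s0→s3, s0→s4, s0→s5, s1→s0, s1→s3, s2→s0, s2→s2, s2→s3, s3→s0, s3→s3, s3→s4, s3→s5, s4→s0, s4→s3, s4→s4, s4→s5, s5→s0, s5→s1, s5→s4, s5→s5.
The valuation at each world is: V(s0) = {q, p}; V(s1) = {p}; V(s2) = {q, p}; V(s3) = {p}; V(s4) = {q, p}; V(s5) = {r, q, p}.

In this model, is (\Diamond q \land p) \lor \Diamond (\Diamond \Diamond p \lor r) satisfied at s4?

At s4: \Diamond q \land p is true, \Diamond (\Diamond \Diamond p \lor r) is true, so (\Diamond q \land p) \lor \Diamond (\Diamond \Diamond p \lor r) is true.
  At s4: \Diamond q is true, p is true, so \Diamond q \land p is true.
    At s4: \Diamond q requires q at some successor in {s0, s3, s4, s5}.
      q holds at s0, so \Diamond q is true at s4.
  At s4: \Diamond (\Diamond \Diamond p \lor r) requires \Diamond \Diamond p \lor r at some successor in {s0, s3, s4, s5}.
    \Diamond \Diamond p \lor r holds at s0, so \Diamond (\Diamond \Diamond p \lor r) is true at s4.
      At s0: \Diamond \Diamond p is true, r is false, so \Diamond \Diamond p \lor r is true.

Yes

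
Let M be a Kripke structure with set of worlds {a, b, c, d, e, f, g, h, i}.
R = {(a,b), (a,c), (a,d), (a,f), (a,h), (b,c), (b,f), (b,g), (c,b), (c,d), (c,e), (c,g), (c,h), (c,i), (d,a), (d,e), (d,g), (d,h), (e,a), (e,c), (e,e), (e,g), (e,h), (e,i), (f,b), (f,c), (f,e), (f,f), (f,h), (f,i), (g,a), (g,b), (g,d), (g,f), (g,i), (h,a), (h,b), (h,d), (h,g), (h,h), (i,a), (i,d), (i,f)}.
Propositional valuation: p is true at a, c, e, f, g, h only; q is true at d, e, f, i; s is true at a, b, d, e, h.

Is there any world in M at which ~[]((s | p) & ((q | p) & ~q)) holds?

Let φ = ~[]((s | p) & ((q | p) & ~q)). Evaluate φ at each world:
  a (successors {b, c, d, f, h}): φ is true.
  b (successors {c, f, g}): φ is true.
  c (successors {b, d, e, g, h, i}): φ is true.
  d (successors {a, e, g, h}): φ is true.
  e (successors {a, c, e, g, h, i}): φ is true.
  f (successors {b, c, e, f, h, i}): φ is true.
  g (successors {a, b, d, f, i}): φ is true.
  h (successors {a, b, d, g, h}): φ is true.
  i (successors {a, d, f}): φ is true.
Detail at a (witness):
  At a: []((s | p) & ((q | p) & ~q)) is false, so ~[]((s | p) & ((q | p) & ~q)) is true.
    At a: []((s | p) & ((q | p) & ~q)) requires (s | p) & ((q | p) & ~q) at every successor {b, c, d, f, h}.
      (s | p) & ((q | p) & ~q) fails at b, so []((s | p) & ((q | p) & ~q)) is false at a.

Yes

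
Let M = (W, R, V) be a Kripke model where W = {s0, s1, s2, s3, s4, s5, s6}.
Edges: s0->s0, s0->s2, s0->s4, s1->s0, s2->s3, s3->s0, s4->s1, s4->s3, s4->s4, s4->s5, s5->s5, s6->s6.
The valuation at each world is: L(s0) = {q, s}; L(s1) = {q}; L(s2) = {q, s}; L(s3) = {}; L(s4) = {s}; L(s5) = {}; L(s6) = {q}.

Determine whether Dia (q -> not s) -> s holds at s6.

Recall that Dia ψ holds at a world iff ψ holds at some accessible world.
At s6: Dia (q -> not s) is true, s is false, so Dia (q -> not s) -> s is false.
  At s6: Dia (q -> not s) requires q -> not s at some successor in {s6}.
    q -> not s holds at s6, so Dia (q -> not s) is true at s6.

No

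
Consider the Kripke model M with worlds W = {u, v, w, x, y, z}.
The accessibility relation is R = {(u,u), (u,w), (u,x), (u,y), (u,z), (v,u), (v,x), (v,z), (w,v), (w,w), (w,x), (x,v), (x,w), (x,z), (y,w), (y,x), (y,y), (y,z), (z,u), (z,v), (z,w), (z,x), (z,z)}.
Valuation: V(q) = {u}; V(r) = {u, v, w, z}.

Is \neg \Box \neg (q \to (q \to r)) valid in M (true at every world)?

Recall that \Box ψ holds at a world iff ψ holds at every accessible world, and \Diamond ψ holds iff ψ holds at some accessible world.
Let φ = \neg \Box \neg (q \to (q \to r)). Evaluate φ at each world:
  u (successors {u, w, x, y, z}): φ is true.
  v (successors {u, x, z}): φ is true.
  w (successors {v, w, x}): φ is true.
  x (successors {v, w, z}): φ is true.
  y (successors {w, x, y, z}): φ is true.
  z (successors {u, v, w, x, z}): φ is true.
For instance, at v:
  At v: \Box \neg (q \to (q \to r)) is false, so \neg \Box \neg (q \to (q \to r)) is true.
    At v: \Box \neg (q \to (q \to r)) requires \neg (q \to (q \to r)) at every successor {u, x, z}.
      \neg (q \to (q \to r)) fails at u, so \Box \neg (q \to (q \to r)) is false at v.

Yes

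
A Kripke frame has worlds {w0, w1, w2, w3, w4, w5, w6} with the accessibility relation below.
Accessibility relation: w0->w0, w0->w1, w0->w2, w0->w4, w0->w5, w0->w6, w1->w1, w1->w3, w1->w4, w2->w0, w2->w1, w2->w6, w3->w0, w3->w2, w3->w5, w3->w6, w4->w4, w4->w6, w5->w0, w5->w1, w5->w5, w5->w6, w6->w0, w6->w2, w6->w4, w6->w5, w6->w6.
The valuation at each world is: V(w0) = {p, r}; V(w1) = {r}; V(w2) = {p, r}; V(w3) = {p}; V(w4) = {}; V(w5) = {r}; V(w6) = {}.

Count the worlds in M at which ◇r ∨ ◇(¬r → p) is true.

Recall that ◇ψ holds at a world iff ψ holds at some accessible world.
Let φ = ◇r ∨ ◇(¬r → p). Evaluate φ at each world:
  w0 (successors {w0, w1, w2, w4, w5, w6}): φ is true.
  w1 (successors {w1, w3, w4}): φ is true.
  w2 (successors {w0, w1, w6}): φ is true.
  w3 (successors {w0, w2, w5, w6}): φ is true.
  w4 (successors {w4, w6}): φ is false.
  w5 (successors {w0, w1, w5, w6}): φ is true.
  w6 (successors {w0, w2, w4, w5, w6}): φ is true.
For instance, at w3:
  At w3: ◇r is true, ◇(¬r → p) is true, so ◇r ∨ ◇(¬r → p) is true.
    At w3: ◇r requires r at some successor in {w0, w2, w5, w6}.
      r holds at w0, so ◇r is true at w3.
    At w3: ◇(¬r → p) requires ¬r → p at some successor in {w0, w2, w5, w6}.
      ¬r → p holds at w0, so ◇(¬r → p) is true at w3.
Satisfying worlds: {w0, w1, w2, w3, w5, w6}

6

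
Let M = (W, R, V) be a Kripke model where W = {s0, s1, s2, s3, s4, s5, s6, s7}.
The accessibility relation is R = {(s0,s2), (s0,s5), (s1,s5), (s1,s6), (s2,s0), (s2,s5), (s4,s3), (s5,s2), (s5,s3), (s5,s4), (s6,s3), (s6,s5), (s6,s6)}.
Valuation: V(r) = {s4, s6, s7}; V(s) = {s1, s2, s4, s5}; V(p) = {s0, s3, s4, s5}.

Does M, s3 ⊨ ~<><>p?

Yes

Recall that <>ψ holds at a world iff ψ holds at some accessible world.
At s3: <><>p is false, so ~<><>p is true.
  At s3: no accessible worlds, so <><>p is false.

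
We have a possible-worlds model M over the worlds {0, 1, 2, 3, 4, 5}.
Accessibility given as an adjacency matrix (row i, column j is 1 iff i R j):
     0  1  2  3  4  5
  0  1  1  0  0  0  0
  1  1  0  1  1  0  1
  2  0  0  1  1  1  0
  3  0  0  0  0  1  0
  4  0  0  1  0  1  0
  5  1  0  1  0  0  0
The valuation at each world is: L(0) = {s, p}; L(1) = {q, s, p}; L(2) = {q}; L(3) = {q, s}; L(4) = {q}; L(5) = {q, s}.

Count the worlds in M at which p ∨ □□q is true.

5

Let φ = p ∨ □□q. Evaluate φ at each world:
  0 (successors {0, 1}): φ is true.
  1 (successors {0, 2, 3, 5}): φ is true.
  2 (successors {2, 3, 4}): φ is true.
  3 (successors {4}): φ is true.
  4 (successors {2, 4}): φ is true.
  5 (successors {0, 2}): φ is false.
For instance, at 2:
  At 2: p is false, □□q is true, so p ∨ □□q is true.
    At 2: □□q requires □q at every successor {2, 3, 4}.
      At 2: □q is true.
      At 3: □q is true.
      At 4: □q is true.
    So □□q is true at 2.
Satisfying worlds: {0, 1, 2, 3, 4}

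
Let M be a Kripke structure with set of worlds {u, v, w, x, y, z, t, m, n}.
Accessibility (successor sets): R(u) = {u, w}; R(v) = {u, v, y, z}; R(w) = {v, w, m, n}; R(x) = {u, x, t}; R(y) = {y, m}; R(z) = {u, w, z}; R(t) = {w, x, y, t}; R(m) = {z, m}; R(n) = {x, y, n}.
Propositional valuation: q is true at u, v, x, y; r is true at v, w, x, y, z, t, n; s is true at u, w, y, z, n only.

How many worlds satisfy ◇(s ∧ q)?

7

Let φ = ◇(s ∧ q). Evaluate φ at each world:
  u (successors {u, w}): φ is true.
  v (successors {u, v, y, z}): φ is true.
  w (successors {v, w, m, n}): φ is false.
  x (successors {u, x, t}): φ is true.
  y (successors {y, m}): φ is true.
  z (successors {u, w, z}): φ is true.
  t (successors {w, x, y, t}): φ is true.
  m (successors {z, m}): φ is false.
  n (successors {x, y, n}): φ is true.
For instance, at z:
  At z: ◇(s ∧ q) requires s ∧ q at some successor in {u, w, z}.
    s ∧ q holds at u, so ◇(s ∧ q) is true at z.
Satisfying worlds: {u, v, x, y, z, t, n}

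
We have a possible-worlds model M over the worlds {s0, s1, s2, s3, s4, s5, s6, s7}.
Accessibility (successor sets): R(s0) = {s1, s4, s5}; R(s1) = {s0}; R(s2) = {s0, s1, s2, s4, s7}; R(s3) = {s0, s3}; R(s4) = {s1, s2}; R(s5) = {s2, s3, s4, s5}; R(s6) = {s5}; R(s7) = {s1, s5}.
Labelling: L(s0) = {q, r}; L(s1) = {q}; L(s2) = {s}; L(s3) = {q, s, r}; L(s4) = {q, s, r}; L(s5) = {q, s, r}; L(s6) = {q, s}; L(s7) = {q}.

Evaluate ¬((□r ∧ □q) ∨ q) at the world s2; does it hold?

Yes

At s2: (□r ∧ □q) ∨ q is false, so ¬((□r ∧ □q) ∨ q) is true.
  At s2: □r ∧ □q is false, q is false, so (□r ∧ □q) ∨ q is false.
    At s2: □r is false, □q is false, so □r ∧ □q is false.
      At s2: □r requires r at every successor {s0, s1, s2, s4, s7}.
        r fails at s1, so □r is false at s2.
      At s2: □q requires q at every successor {s0, s1, s2, s4, s7}.
        q fails at s2, so □q is false at s2.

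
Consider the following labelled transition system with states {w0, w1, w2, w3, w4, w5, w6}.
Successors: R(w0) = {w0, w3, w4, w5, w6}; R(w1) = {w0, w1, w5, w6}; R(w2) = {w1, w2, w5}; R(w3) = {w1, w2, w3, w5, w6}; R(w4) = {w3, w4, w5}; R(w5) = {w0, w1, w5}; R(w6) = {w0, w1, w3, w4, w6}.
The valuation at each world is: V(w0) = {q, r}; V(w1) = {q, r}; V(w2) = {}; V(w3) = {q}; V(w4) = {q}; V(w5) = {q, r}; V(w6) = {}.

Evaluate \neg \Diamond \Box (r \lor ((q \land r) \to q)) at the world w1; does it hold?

No

Recall that \Box ψ holds at a world iff ψ holds at every accessible world, and \Diamond ψ holds iff ψ holds at some accessible world.
At w1: \Diamond \Box (r \lor ((q \land r) \to q)) is true, so \neg \Diamond \Box (r \lor ((q \land r) \to q)) is false.
  At w1: \Diamond \Box (r \lor ((q \land r) \to q)) requires \Box (r \lor ((q \land r) \to q)) at some successor in {w0, w1, w5, w6}.
    \Box (r \lor ((q \land r) \to q)) holds at w0, so \Diamond \Box (r \lor ((q \land r) \to q)) is true at w1.
      At w0: \Box (r \lor ((q \land r) \to q)) requires r \lor ((q \land r) \to q) at every successor {w0, w3, w4, w5, w6}.
        At w0: r \lor ((q \land r) \to q) is true.
        At w3: r \lor ((q \land r) \to q) is true.
        At w4: r \lor ((q \land r) \to q) is true.
        At w5: r \lor ((q \land r) \to q) is true.
        At w6: r \lor ((q \land r) \to q) is true.
      So \Box (r \lor ((q \land r) \to q)) is true at w0.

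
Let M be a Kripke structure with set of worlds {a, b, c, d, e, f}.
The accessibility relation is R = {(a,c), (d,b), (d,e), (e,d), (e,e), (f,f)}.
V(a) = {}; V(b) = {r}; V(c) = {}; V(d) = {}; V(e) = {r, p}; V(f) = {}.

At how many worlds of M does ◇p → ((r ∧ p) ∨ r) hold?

Let φ = ◇p → ((r ∧ p) ∨ r). Evaluate φ at each world:
  a (successors {c}): φ is true.
  b (successors ∅): φ is true.
  c (successors ∅): φ is true.
  d (successors {b, e}): φ is false.
  e (successors {d, e}): φ is true.
  f (successors {f}): φ is true.
For instance, at d:
  At d: ◇p is true, (r ∧ p) ∨ r is false, so ◇p → ((r ∧ p) ∨ r) is false.
    At d: ◇p requires p at some successor in {b, e}.
      p holds at e, so ◇p is true at d.
Satisfying worlds: {a, b, c, e, f}

5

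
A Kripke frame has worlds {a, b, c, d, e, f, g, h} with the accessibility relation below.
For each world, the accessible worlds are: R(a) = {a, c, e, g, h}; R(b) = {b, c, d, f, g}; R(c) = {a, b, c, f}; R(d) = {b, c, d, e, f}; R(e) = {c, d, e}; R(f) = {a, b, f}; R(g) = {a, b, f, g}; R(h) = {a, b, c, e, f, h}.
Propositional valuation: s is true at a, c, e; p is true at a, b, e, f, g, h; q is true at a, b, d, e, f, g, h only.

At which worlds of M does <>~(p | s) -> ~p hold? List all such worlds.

a, c, d, f, g, h

Recall that <>ψ holds at a world iff ψ holds at some accessible world.
Let φ = <>~(p | s) -> ~p. Evaluate φ at each world:
  a (successors {a, c, e, g, h}): φ is true.
  b (successors {b, c, d, f, g}): φ is false.
  c (successors {a, b, c, f}): φ is true.
  d (successors {b, c, d, e, f}): φ is true.
  e (successors {c, d, e}): φ is false.
  f (successors {a, b, f}): φ is true.
  g (successors {a, b, f, g}): φ is true.
  h (successors {a, b, c, e, f, h}): φ is true.
For instance, at f:
  At f: <>~(p | s) is false, ~p is false, so <>~(p | s) -> ~p is true.
    At f: <>~(p | s) requires ~(p | s) at some successor in {a, b, f}.
      At a: ~(p | s) is false.
      At b: ~(p | s) is false.
      At f: ~(p | s) is false.
    So <>~(p | s) is false at f.
Satisfying worlds: {a, c, d, f, g, h}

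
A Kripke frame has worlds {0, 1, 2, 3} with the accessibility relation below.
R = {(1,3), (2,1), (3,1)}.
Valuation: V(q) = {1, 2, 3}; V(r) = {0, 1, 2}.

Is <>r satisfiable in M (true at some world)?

Yes

Recall that <>ψ holds at a world iff ψ holds at some accessible world.
Let φ = <>r. Evaluate φ at each world:
  0 (successors ∅): φ is false.
  1 (successors {3}): φ is false.
  2 (successors {1}): φ is true.
  3 (successors {1}): φ is true.
Detail at 2 (witness):
  At 2: <>r requires r at some successor in {1}.
    r holds at 1, so <>r is true at 2.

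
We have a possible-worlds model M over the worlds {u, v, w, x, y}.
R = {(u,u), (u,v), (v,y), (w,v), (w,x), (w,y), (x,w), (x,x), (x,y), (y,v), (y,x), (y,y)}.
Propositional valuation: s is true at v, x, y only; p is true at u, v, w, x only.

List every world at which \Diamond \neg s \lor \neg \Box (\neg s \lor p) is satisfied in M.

Let φ = \Diamond \neg s \lor \neg \Box (\neg s \lor p). Evaluate φ at each world:
  u (successors {u, v}): φ is true.
  v (successors {y}): φ is true.
  w (successors {v, x, y}): φ is true.
  x (successors {w, x, y}): φ is true.
  y (successors {v, x, y}): φ is true.
For instance, at v:
  At v: \Diamond \neg s is false, \neg \Box (\neg s \lor p) is true, so \Diamond \neg s \lor \neg \Box (\neg s \lor p) is true.
    At v: \Diamond \neg s requires \neg s at some successor in {y}.
      At y: \neg s is false.
    So \Diamond \neg s is false at v.
    At v: \Box (\neg s \lor p) is false, so \neg \Box (\neg s \lor p) is true.
      At v: \Box (\neg s \lor p) requires \neg s \lor p at every successor {y}.
        \neg s \lor p fails at y, so \Box (\neg s \lor p) is false at v.
Satisfying worlds: {u, v, w, x, y}

u, v, w, x, y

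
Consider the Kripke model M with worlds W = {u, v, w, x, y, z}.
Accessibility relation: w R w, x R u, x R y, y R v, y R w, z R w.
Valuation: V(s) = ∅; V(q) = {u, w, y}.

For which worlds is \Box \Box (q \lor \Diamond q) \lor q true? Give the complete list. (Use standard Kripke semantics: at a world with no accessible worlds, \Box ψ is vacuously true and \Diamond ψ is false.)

u, v, w, y, z

Let φ = \Box \Box (q \lor \Diamond q) \lor q. Evaluate φ at each world:
  u (successors ∅): φ is true.
  v (successors ∅): φ is true.
  w (successors {w}): φ is true.
  x (successors {u, y}): φ is false.
  y (successors {v, w}): φ is true.
  z (successors {w}): φ is true.
For instance, at x:
  At x: \Box \Box (q \lor \Diamond q) is false, q is false, so \Box \Box (q \lor \Diamond q) \lor q is false.
    At x: \Box \Box (q \lor \Diamond q) requires \Box (q \lor \Diamond q) at every successor {u, y}.
      \Box (q \lor \Diamond q) fails at y, so \Box \Box (q \lor \Diamond q) is false at x.
Satisfying worlds: {u, v, w, y, z}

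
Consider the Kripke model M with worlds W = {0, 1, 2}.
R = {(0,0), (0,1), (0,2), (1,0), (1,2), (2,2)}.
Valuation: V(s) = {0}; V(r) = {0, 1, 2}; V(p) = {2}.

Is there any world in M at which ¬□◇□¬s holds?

No

Let φ = ¬□◇□¬s. Evaluate φ at each world:
  0 (successors {0, 1, 2}): φ is false.
  1 (successors {0, 2}): φ is false.
  2 (successors {2}): φ is false.
For instance, at 0:
  At 0: □◇□¬s is true, so ¬□◇□¬s is false.
    At 0: □◇□¬s requires ◇□¬s at every successor {0, 1, 2}.
      At 0: ◇□¬s is true.
      At 1: ◇□¬s is true.
      At 2: ◇□¬s is true.
    So □◇□¬s is true at 0.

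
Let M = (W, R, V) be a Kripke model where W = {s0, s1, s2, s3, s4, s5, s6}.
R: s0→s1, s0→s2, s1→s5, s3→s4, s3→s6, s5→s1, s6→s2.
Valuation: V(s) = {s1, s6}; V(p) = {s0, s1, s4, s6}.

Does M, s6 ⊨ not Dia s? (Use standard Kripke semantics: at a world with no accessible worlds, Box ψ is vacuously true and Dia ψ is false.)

Yes

Recall that Dia ψ holds at a world iff ψ holds at some accessible world.
At s6: Dia s is false, so not Dia s is true.
  At s6: Dia s requires s at some successor in {s2}.
    At s2: s is false.
  So Dia s is false at s6.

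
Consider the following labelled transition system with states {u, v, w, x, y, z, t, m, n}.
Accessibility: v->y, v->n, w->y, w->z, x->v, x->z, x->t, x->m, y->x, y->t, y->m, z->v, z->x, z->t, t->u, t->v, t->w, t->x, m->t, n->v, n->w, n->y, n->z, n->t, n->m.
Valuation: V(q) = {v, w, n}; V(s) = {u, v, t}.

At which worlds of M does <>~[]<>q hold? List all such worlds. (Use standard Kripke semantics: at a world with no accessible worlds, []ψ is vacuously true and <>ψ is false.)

Let φ = <>~[]<>q. Evaluate φ at each world:
  u (successors ∅): φ is false.
  v (successors {y, n}): φ is true.
  w (successors {y, z}): φ is true.
  x (successors {v, z, t, m}): φ is true.
  y (successors {x, t, m}): φ is true.
  z (successors {v, x, t}): φ is true.
  t (successors {u, v, w, x}): φ is true.
  m (successors {t}): φ is true.
  n (successors {v, w, y, z, t, m}): φ is true.
For instance, at t:
  At t: <>~[]<>q requires ~[]<>q at some successor in {u, v, w, x}.
    ~[]<>q holds at v, so <>~[]<>q is true at t.
      At v: []<>q is false, so ~[]<>q is true.
Satisfying worlds: {v, w, x, y, z, t, m, n}

v, w, x, y, z, t, m, n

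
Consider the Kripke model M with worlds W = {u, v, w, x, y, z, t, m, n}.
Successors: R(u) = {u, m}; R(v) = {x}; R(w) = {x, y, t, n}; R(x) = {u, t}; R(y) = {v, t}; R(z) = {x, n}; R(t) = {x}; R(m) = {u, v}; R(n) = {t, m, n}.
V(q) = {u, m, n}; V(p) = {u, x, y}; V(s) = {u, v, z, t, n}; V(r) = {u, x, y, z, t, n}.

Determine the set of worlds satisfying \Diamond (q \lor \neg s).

Let φ = \Diamond (q \lor \neg s). Evaluate φ at each world:
  u (successors {u, m}): φ is true.
  v (successors {x}): φ is true.
  w (successors {x, y, t, n}): φ is true.
  x (successors {u, t}): φ is true.
  y (successors {v, t}): φ is false.
  z (successors {x, n}): φ is true.
  t (successors {x}): φ is true.
  m (successors {u, v}): φ is true.
  n (successors {t, m, n}): φ is true.
For instance, at m:
  At m: \Diamond (q \lor \neg s) requires q \lor \neg s at some successor in {u, v}.
    q \lor \neg s holds at u, so \Diamond (q \lor \neg s) is true at m.
Satisfying worlds: {u, v, w, x, z, t, m, n}

u, v, w, x, z, t, m, n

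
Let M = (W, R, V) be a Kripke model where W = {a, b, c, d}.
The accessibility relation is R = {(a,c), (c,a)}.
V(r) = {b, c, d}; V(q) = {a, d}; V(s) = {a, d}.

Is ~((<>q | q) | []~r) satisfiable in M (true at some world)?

No

Let φ = ~((<>q | q) | []~r). Evaluate φ at each world:
  a (successors {c}): φ is false.
  b (successors ∅): φ is false.
  c (successors {a}): φ is false.
  d (successors ∅): φ is false.
For instance, at c:
  At c: (<>q | q) | []~r is true, so ~((<>q | q) | []~r) is false.
    At c: <>q | q is true, []~r is true, so (<>q | q) | []~r is true.
      At c: <>q is true, q is false, so <>q | q is true.
      At c: []~r requires ~r at every successor {a}.
        At a: ~r is true.
      So []~r is true at c.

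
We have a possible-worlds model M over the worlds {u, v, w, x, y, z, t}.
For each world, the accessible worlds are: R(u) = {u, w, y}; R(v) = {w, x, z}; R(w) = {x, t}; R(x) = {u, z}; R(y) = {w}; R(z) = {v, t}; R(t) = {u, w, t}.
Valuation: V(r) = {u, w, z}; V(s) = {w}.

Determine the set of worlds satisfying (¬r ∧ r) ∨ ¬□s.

u, v, w, x, z, t

Recall that □ψ holds at a world iff ψ holds at every accessible world, and ◇ψ holds iff ψ holds at some accessible world.
Let φ = (¬r ∧ r) ∨ ¬□s. Evaluate φ at each world:
  u (successors {u, w, y}): φ is true.
  v (successors {w, x, z}): φ is true.
  w (successors {x, t}): φ is true.
  x (successors {u, z}): φ is true.
  y (successors {w}): φ is false.
  z (successors {v, t}): φ is true.
  t (successors {u, w, t}): φ is true.
For instance, at y:
  At y: ¬r ∧ r is false, ¬□s is false, so (¬r ∧ r) ∨ ¬□s is false.
    At y: □s is true, so ¬□s is false.
      At y: □s requires s at every successor {w}.
        At w: s is true.
      So □s is true at y.
Satisfying worlds: {u, v, w, x, z, t}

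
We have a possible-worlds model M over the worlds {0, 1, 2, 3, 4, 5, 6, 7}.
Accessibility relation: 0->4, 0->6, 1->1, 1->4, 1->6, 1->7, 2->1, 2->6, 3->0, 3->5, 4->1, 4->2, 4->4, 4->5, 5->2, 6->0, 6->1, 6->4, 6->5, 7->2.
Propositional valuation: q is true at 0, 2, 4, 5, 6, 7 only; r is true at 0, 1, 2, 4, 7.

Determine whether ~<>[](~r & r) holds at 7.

Recall that []ψ holds at a world iff ψ holds at every accessible world, and <>ψ holds iff ψ holds at some accessible world.
At 7: <>[](~r & r) is false, so ~<>[](~r & r) is true.
  At 7: <>[](~r & r) requires [](~r & r) at some successor in {2}.
    At 2: [](~r & r) is false.
  So <>[](~r & r) is false at 7.

Yes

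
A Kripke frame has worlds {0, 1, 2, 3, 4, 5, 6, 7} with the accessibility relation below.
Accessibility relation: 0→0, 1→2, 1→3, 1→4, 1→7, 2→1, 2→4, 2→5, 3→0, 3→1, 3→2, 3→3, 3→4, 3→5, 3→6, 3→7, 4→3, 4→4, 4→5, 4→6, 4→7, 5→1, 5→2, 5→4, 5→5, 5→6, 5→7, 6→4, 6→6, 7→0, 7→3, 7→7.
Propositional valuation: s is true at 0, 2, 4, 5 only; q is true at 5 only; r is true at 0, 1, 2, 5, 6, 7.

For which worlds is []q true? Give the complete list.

none

Let φ = []q. Evaluate φ at each world:
  0 (successors {0}): φ is false.
  1 (successors {2, 3, 4, 7}): φ is false.
  2 (successors {1, 4, 5}): φ is false.
  3 (successors {0, 1, 2, 3, 4, 5, 6, 7}): φ is false.
  4 (successors {3, 4, 5, 6, 7}): φ is false.
  5 (successors {1, 2, 4, 5, 6, 7}): φ is false.
  6 (successors {4, 6}): φ is false.
  7 (successors {0, 3, 7}): φ is false.
For instance, at 0:
  At 0: []q requires q at every successor {0}.
    q fails at 0, so []q is false at 0.
Satisfying worlds: none.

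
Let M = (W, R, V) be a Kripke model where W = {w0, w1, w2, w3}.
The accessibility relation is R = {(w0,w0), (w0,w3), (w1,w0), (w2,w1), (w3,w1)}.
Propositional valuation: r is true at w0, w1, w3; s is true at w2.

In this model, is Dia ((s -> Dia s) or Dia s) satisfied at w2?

Yes

Recall that Dia ψ holds at a world iff ψ holds at some accessible world.
At w2: Dia ((s -> Dia s) or Dia s) requires (s -> Dia s) or Dia s at some successor in {w1}.
  (s -> Dia s) or Dia s holds at w1, so Dia ((s -> Dia s) or Dia s) is true at w2.
    At w1: s -> Dia s is true, Dia s is false, so (s -> Dia s) or Dia s is true.
      At w1: s is false, Dia s is false, so s -> Dia s is true.
      At w1: Dia s requires s at some successor in {w0}.
        At w0: s is false.
      So Dia s is false at w1.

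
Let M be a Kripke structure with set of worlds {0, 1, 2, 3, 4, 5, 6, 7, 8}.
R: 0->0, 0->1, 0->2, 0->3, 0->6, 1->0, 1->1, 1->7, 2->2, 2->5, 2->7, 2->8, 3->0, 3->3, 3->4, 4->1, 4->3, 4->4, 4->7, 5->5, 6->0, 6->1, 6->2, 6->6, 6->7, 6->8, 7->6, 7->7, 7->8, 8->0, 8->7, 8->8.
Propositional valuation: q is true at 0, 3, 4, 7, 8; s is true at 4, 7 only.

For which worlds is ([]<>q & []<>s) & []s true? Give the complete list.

Let φ = ([]<>q & []<>s) & []s. Evaluate φ at each world:
  0 (successors {0, 1, 2, 3, 6}): φ is false.
  1 (successors {0, 1, 7}): φ is false.
  2 (successors {2, 5, 7, 8}): φ is false.
  3 (successors {0, 3, 4}): φ is false.
  4 (successors {1, 3, 4, 7}): φ is false.
  5 (successors {5}): φ is false.
  6 (successors {0, 1, 2, 6, 7, 8}): φ is false.
  7 (successors {6, 7, 8}): φ is false.
  8 (successors {0, 7, 8}): φ is false.
For instance, at 5:
  At 5: []<>q & []<>s is false, []s is false, so ([]<>q & []<>s) & []s is false.
    At 5: []<>q is false, []<>s is false, so []<>q & []<>s is false.
      At 5: []<>q requires <>q at every successor {5}.
        <>q fails at 5, so []<>q is false at 5.
      At 5: []<>s requires <>s at every successor {5}.
        <>s fails at 5, so []<>s is false at 5.
    At 5: []s requires s at every successor {5}.
      s fails at 5, so []s is false at 5.
Satisfying worlds: none.

none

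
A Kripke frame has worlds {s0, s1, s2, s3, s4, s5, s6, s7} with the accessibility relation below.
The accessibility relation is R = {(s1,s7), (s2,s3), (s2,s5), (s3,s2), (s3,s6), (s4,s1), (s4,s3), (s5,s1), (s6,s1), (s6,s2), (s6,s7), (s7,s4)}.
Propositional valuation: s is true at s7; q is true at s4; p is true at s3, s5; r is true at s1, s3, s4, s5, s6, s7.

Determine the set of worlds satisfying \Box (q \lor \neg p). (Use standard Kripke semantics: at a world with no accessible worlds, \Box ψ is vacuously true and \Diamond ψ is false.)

s0, s1, s3, s5, s6, s7

Recall that \Box ψ holds at a world iff ψ holds at every accessible world, and \Diamond ψ holds iff ψ holds at some accessible world.
Let φ = \Box (q \lor \neg p). Evaluate φ at each world:
  s0 (successors ∅): φ is true.
  s1 (successors {s7}): φ is true.
  s2 (successors {s3, s5}): φ is false.
  s3 (successors {s2, s6}): φ is true.
  s4 (successors {s1, s3}): φ is false.
  s5 (successors {s1}): φ is true.
  s6 (successors {s1, s2, s7}): φ is true.
  s7 (successors {s4}): φ is true.
For instance, at s1:
  At s1: \Box (q \lor \neg p) requires q \lor \neg p at every successor {s7}.
    At s7: q \lor \neg p is true.
  So \Box (q \lor \neg p) is true at s1.
Satisfying worlds: {s0, s1, s3, s5, s6, s7}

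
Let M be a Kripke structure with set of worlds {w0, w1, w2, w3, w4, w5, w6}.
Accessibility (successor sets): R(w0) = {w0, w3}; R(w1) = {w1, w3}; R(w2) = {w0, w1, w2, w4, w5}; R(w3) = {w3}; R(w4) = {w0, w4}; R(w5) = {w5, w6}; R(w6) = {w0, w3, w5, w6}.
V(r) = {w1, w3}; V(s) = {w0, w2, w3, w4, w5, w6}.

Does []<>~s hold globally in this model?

Let φ = []<>~s. Evaluate φ at each world:
  w0 (successors {w0, w3}): φ is false.
  w1 (successors {w1, w3}): φ is false.
  w2 (successors {w0, w1, w2, w4, w5}): φ is false.
  w3 (successors {w3}): φ is false.
  w4 (successors {w0, w4}): φ is false.
  w5 (successors {w5, w6}): φ is false.
  w6 (successors {w0, w3, w5, w6}): φ is false.
Detail at w0 (counterexample):
  At w0: []<>~s requires <>~s at every successor {w0, w3}.
    <>~s fails at w0, so []<>~s is false at w0.
      At w0: <>~s requires ~s at some successor in {w0, w3}.
        At w0: ~s is false.
        At w3: ~s is false.
      So <>~s is false at w0.

No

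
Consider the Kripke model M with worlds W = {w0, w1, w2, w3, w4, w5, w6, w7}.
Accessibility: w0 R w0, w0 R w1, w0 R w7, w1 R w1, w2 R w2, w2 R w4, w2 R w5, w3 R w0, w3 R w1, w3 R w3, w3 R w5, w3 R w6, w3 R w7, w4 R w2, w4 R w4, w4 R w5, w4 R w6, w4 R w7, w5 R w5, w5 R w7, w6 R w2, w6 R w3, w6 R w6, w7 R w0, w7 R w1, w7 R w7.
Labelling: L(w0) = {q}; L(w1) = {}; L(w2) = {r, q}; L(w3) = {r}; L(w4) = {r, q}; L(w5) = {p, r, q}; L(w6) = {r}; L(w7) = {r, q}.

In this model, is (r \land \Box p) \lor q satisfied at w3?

At w3: r \land \Box p is false, q is false, so (r \land \Box p) \lor q is false.
  At w3: r is true, \Box p is false, so r \land \Box p is false.
    At w3: \Box p requires p at every successor {w0, w1, w3, w5, w6, w7}.
      p fails at w0, so \Box p is false at w3.

No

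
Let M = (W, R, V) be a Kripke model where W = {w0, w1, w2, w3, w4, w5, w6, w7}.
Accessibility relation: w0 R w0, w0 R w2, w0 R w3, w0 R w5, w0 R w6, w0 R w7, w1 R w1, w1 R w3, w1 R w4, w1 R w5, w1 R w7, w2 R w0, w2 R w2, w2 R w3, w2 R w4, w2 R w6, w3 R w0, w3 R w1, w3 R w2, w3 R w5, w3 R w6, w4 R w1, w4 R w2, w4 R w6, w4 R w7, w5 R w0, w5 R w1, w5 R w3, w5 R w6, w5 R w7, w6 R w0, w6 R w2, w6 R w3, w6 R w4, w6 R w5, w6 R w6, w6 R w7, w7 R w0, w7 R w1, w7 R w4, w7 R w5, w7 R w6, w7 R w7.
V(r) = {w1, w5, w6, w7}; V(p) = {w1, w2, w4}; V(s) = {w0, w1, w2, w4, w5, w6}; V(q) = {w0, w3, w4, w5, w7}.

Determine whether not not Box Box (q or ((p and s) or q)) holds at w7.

Recall that Box ψ holds at a world iff ψ holds at every accessible world, and Dia ψ holds iff ψ holds at some accessible world.
At w7: not Box Box (q or ((p and s) or q)) is true, so not not Box Box (q or ((p and s) or q)) is false.
  At w7: Box Box (q or ((p and s) or q)) is false, so not Box Box (q or ((p and s) or q)) is true.
    At w7: Box Box (q or ((p and s) or q)) requires Box (q or ((p and s) or q)) at every successor {w0, w1, w4, w5, w6, w7}.
      Box (q or ((p and s) or q)) fails at w0, so Box Box (q or ((p and s) or q)) is false at w7.

No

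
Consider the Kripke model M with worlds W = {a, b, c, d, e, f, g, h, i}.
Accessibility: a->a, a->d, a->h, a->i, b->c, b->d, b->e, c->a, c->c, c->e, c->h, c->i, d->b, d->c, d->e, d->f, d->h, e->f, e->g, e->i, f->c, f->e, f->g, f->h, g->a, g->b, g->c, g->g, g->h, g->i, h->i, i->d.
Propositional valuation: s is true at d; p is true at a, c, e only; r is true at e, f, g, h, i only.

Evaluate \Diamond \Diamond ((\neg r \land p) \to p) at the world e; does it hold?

Recall that \Diamond ψ holds at a world iff ψ holds at some accessible world.
At e: \Diamond \Diamond ((\neg r \land p) \to p) requires \Diamond ((\neg r \land p) \to p) at some successor in {f, g, i}.
  \Diamond ((\neg r \land p) \to p) holds at f, so \Diamond \Diamond ((\neg r \land p) \to p) is true at e.
    At f: \Diamond ((\neg r \land p) \to p) requires (\neg r \land p) \to p at some successor in {c, e, g, h}.
      (\neg r \land p) \to p holds at c, so \Diamond ((\neg r \land p) \to p) is true at f.

Yes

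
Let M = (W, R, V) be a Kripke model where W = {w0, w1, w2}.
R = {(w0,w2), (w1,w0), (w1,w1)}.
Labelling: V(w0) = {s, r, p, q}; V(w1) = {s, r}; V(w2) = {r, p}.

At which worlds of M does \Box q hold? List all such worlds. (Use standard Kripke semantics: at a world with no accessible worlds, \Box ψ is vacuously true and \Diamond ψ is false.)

Let φ = \Box q. Evaluate φ at each world:
  w0 (successors {w2}): φ is false.
  w1 (successors {w0, w1}): φ is false.
  w2 (successors ∅): φ is true.
For instance, at w0:
  At w0: \Box q requires q at every successor {w2}.
    q fails at w2, so \Box q is false at w0.
Satisfying worlds: {w2}

w2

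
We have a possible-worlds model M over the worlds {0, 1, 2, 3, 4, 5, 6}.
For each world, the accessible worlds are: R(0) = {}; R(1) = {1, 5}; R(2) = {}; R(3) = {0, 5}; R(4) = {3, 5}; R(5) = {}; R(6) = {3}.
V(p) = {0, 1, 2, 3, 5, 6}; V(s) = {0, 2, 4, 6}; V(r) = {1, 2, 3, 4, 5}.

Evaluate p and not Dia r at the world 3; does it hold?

At 3: p is true, not Dia r is false, so p and not Dia r is false.
  At 3: Dia r is true, so not Dia r is false.
    At 3: Dia r requires r at some successor in {0, 5}.
      r holds at 5, so Dia r is true at 3.

No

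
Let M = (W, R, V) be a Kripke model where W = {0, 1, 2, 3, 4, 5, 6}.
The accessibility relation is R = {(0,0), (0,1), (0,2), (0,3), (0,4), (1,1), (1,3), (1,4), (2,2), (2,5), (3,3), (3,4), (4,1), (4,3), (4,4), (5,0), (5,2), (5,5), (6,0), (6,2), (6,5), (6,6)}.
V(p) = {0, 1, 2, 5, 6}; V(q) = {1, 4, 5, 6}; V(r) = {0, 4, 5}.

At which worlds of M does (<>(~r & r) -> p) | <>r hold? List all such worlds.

0, 1, 2, 3, 4, 5, 6

Let φ = (<>(~r & r) -> p) | <>r. Evaluate φ at each world:
  0 (successors {0, 1, 2, 3, 4}): φ is true.
  1 (successors {1, 3, 4}): φ is true.
  2 (successors {2, 5}): φ is true.
  3 (successors {3, 4}): φ is true.
  4 (successors {1, 3, 4}): φ is true.
  5 (successors {0, 2, 5}): φ is true.
  6 (successors {0, 2, 5, 6}): φ is true.
For instance, at 2:
  At 2: <>(~r & r) -> p is true, <>r is true, so (<>(~r & r) -> p) | <>r is true.
    At 2: <>(~r & r) is false, p is true, so <>(~r & r) -> p is true.
      At 2: <>(~r & r) requires ~r & r at some successor in {2, 5}.
        At 2: ~r & r is false.
        At 5: ~r & r is false.
      So <>(~r & r) is false at 2.
    At 2: <>r requires r at some successor in {2, 5}.
      r holds at 5, so <>r is true at 2.
Satisfying worlds: {0, 1, 2, 3, 4, 5, 6}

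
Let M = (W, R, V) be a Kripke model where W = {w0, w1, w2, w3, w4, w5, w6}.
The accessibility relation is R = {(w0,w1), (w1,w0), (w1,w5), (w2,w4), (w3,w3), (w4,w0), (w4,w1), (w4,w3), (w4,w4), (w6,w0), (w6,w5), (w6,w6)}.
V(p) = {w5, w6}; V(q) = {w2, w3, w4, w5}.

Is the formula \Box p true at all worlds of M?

No

Let φ = \Box p. Evaluate φ at each world:
  w0 (successors {w1}): φ is false.
  w1 (successors {w0, w5}): φ is false.
  w2 (successors {w4}): φ is false.
  w3 (successors {w3}): φ is false.
  w4 (successors {w0, w1, w3, w4}): φ is false.
  w5 (successors ∅): φ is true.
  w6 (successors {w0, w5, w6}): φ is false.
Detail at w0 (counterexample):
  At w0: \Box p requires p at every successor {w1}.
    p fails at w1, so \Box p is false at w0.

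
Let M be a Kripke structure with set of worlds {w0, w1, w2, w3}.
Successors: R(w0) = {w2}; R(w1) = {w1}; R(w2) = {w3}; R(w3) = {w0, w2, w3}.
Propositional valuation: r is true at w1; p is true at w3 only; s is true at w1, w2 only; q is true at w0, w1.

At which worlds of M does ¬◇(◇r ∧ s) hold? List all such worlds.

Let φ = ¬◇(◇r ∧ s). Evaluate φ at each world:
  w0 (successors {w2}): φ is true.
  w1 (successors {w1}): φ is false.
  w2 (successors {w3}): φ is true.
  w3 (successors {w0, w2, w3}): φ is true.
For instance, at w1:
  At w1: ◇(◇r ∧ s) is true, so ¬◇(◇r ∧ s) is false.
    At w1: ◇(◇r ∧ s) requires ◇r ∧ s at some successor in {w1}.
      ◇r ∧ s holds at w1, so ◇(◇r ∧ s) is true at w1.
Satisfying worlds: {w0, w2, w3}

w0, w2, w3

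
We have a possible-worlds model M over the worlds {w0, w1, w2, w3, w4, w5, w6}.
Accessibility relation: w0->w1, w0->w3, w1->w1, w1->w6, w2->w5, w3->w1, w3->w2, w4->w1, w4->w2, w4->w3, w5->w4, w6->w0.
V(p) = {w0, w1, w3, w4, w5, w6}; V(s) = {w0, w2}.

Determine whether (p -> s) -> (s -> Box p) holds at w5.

Yes

At w5: p -> s is false, s -> Box p is true, so (p -> s) -> (s -> Box p) is true.
  At w5: s is false, Box p is true, so s -> Box p is true.
    At w5: Box p requires p at every successor {w4}.
      At w4: p is true.
    So Box p is true at w5.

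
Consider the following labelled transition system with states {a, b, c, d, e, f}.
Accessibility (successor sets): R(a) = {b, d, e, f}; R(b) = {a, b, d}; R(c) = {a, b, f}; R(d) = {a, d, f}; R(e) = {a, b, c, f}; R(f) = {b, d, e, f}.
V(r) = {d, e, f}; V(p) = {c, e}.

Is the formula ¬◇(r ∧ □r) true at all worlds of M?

Let φ = ¬◇(r ∧ □r). Evaluate φ at each world:
  a (successors {b, d, e, f}): φ is true.
  b (successors {a, b, d}): φ is true.
  c (successors {a, b, f}): φ is true.
  d (successors {a, d, f}): φ is true.
  e (successors {a, b, c, f}): φ is true.
  f (successors {b, d, e, f}): φ is true.
For instance, at b:
  At b: ◇(r ∧ □r) is false, so ¬◇(r ∧ □r) is true.
    At b: ◇(r ∧ □r) requires r ∧ □r at some successor in {a, b, d}.
      At a: r ∧ □r is false.
      At b: r ∧ □r is false.
      At d: r ∧ □r is false.
    So ◇(r ∧ □r) is false at b.

Yes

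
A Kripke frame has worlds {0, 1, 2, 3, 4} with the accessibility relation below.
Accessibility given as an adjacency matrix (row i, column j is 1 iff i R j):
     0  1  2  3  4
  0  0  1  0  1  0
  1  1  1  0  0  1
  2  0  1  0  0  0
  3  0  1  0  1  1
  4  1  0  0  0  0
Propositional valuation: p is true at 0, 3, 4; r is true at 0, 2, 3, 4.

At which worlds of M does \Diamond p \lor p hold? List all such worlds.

0, 1, 3, 4

Let φ = \Diamond p \lor p. Evaluate φ at each world:
  0 (successors {1, 3}): φ is true.
  1 (successors {0, 1, 4}): φ is true.
  2 (successors {1}): φ is false.
  3 (successors {1, 3, 4}): φ is true.
  4 (successors {0}): φ is true.
For instance, at 0:
  At 0: \Diamond p is true, p is true, so \Diamond p \lor p is true.
    At 0: \Diamond p requires p at some successor in {1, 3}.
      p holds at 3, so \Diamond p is true at 0.
Satisfying worlds: {0, 1, 3, 4}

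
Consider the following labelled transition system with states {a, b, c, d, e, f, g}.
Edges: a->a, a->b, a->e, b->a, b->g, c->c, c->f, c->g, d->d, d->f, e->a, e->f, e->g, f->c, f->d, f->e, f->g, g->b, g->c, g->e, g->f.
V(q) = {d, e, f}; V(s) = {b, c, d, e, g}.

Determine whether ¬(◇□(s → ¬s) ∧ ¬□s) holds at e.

Yes

Recall that □ψ holds at a world iff ψ holds at every accessible world, and ◇ψ holds iff ψ holds at some accessible world.
At e: ◇□(s → ¬s) ∧ ¬□s is false, so ¬(◇□(s → ¬s) ∧ ¬□s) is true.
  At e: ◇□(s → ¬s) is false, ¬□s is true, so ◇□(s → ¬s) ∧ ¬□s is false.
    At e: ◇□(s → ¬s) requires □(s → ¬s) at some successor in {a, f, g}.
      At a: □(s → ¬s) is false.
      At f: □(s → ¬s) is false.
      At g: □(s → ¬s) is false.
    So ◇□(s → ¬s) is false at e.
    At e: □s is false, so ¬□s is true.
      At e: □s requires s at every successor {a, f, g}.
        s fails at a, so □s is false at e.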